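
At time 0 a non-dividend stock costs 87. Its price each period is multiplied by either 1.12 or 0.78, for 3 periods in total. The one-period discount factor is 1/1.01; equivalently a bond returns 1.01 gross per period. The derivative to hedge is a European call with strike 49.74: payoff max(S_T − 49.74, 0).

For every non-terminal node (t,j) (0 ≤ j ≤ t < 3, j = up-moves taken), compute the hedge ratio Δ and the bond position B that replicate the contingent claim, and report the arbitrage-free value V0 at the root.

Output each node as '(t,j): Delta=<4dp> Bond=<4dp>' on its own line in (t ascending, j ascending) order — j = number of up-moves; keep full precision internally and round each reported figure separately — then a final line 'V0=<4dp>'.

(0,0): Delta=0.9707 Bond=-45.4480
(1,0): Delta=0.8826 Bond=-39.9277
(1,1): Delta=1.0000 Bond=-48.7599
(2,0): Delta=0.5302 Bond=-21.6749
(2,1): Delta=1.0000 Bond=-49.2475
(2,2): Delta=1.0000 Bond=-49.2475
V0=39.0007

Risk-neutral probability p* = (R−d)/(u−d) = (1.01−0.78)/(1.12−0.78) = 0.6765.
At expiry t=3: V(3,0)=0.0000, V(3,1)=9.5425, V(3,2)=35.3836, V(3,3)=72.4887
Node (2,0) S=52.9308: V=(p*·9.5425+(1−p*)·0.0000)/1.01=6.3913; Δ=(9.5425−0.0000)/(59.2825−41.2860)=0.5302; B=V−Δ·S=-21.6749
Node (2,1) S=76.0032: V=(p*·35.3836+(1−p*)·9.5425)/1.01=26.7557; Δ=(35.3836−9.5425)/(85.1236−59.2825)=1.0000; B=V−Δ·S=-49.2475
Node (2,2) S=109.1328: V=(p*·72.4887+(1−p*)·35.3836)/1.01=59.8853; Δ=(72.4887−35.3836)/(122.2287−85.1236)=1.0000; B=V−Δ·S=-49.2475
Node (1,0) S=67.8600: V=(p*·26.7557+(1−p*)·6.3913)/1.01=19.9675; Δ=(26.7557−6.3913)/(76.0032−52.9308)=0.8826; B=V−Δ·S=-39.9277
Node (1,1) S=97.4400: V=(p*·59.8853+(1−p*)·26.7557)/1.01=48.6801; Δ=(59.8853−26.7557)/(109.1328−76.0032)=1.0000; B=V−Δ·S=-48.7599
Node (0,0) S=87.0000: V=(p*·48.6801+(1−p*)·19.9675)/1.01=39.0007; Δ=(48.6801−19.9675)/(97.4400−67.8600)=0.9707; B=V−Δ·S=-45.4480
Check: Δ(0,0)·S0 + B(0,0) = 39.0007 = V0.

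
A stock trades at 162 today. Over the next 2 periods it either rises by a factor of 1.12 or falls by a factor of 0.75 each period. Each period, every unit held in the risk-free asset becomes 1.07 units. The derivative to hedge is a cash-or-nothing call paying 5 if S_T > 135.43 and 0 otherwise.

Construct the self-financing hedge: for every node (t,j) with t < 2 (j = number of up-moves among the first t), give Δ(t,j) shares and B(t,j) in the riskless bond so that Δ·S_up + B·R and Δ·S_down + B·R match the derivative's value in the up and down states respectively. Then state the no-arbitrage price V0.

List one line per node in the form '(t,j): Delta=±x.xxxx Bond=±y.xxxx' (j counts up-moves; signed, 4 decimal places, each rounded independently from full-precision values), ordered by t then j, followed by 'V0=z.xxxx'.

(0,0): Delta=0.0105 Bond=2.5808
(1,0): Delta=0.1112 Bond=-9.4721
(1,1): Delta=0.0000 Bond=4.6729
V0=4.2874

The replicating-portfolio and risk-neutral prices coincide; use p* = (1.07−0.75)/(1.12−0.75) = 0.8649 for the latter.
At expiry t=2: V(2,0)=0.0000, V(2,1)=5.0000, V(2,2)=5.0000
(1,0): S=121.5000. Δ = (V_up−V_dn)/(S_up−S_dn) = (5.0000−0.0000)/(136.0800−91.1250) = 0.1112. V = [p*·5.0000 + (1−p*)·0.0000]/1.07 = 4.0414. B = V − Δ·S = -9.4721.
(1,1): S=181.4400. Δ = (V_up−V_dn)/(S_up−S_dn) = (5.0000−5.0000)/(203.2128−136.0800) = 0.0000. V = [p*·5.0000 + (1−p*)·5.0000]/1.07 = 4.6729. B = V − Δ·S = 4.6729.
(0,0): S=162.0000. Δ = (V_up−V_dn)/(S_up−S_dn) = (4.6729−4.0414)/(181.4400−121.5000) = 0.0105. V = [p*·4.6729 + (1−p*)·4.0414]/1.07 = 4.2874. B = V − Δ·S = 2.5808.
The time-0 hedge costs 4.2874, which is the no-arbitrage price.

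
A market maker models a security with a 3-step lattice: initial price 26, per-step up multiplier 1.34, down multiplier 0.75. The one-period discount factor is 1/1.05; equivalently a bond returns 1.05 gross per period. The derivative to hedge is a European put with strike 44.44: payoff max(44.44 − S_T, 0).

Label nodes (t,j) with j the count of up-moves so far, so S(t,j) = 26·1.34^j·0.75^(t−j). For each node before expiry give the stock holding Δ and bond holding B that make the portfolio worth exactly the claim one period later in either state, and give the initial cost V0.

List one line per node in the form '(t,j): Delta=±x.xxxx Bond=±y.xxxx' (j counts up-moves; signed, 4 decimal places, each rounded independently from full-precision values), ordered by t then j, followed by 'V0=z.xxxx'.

(0,0): Delta=-0.7230 Bond=33.2449
(1,0): Delta=-1.0000 Bond=40.3084
(1,1): Delta=-0.5731 Bond=29.6859
(2,0): Delta=-1.0000 Bond=42.3238
(2,1): Delta=-1.0000 Bond=42.3238
(2,2): Delta=-0.3422 Bond=20.3883
V0=14.4466

The replicating-portfolio and risk-neutral prices coincide; use p* = (1.05−0.75)/(1.34−0.75) = 0.5085 for the latter.
Terminal payoffs: V(3,0)=33.4712, V(3,1)=24.8425, V(3,2)=9.4258, V(3,3)=0.0000
Node (2,0) S=14.6250: V=(p*·24.8425+(1−p*)·33.4712)/1.05=27.6988; Δ=(24.8425−33.4712)/(19.5975−10.9688)=-1.0000; B=V−Δ·S=42.3238
Node (2,1) S=26.1300: V=(p*·9.4258+(1−p*)·24.8425)/1.05=16.1938; Δ=(9.4258−24.8425)/(35.0142−19.5975)=-1.0000; B=V−Δ·S=42.3238
Node (2,2) S=46.6856: V=(p*·0.0000+(1−p*)·9.4258)/1.05=4.4124; Δ=(0.0000−9.4258)/(62.5587−35.0142)=-0.3422; B=V−Δ·S=20.3883
Node (1,0) S=19.5000: V=(p*·16.1938+(1−p*)·27.6988)/1.05=20.8084; Δ=(16.1938−27.6988)/(26.1300−14.6250)=-1.0000; B=V−Δ·S=40.3084
Node (1,1) S=34.8400: V=(p*·4.4124+(1−p*)·16.1938)/1.05=9.7174; Δ=(4.4124−16.1938)/(46.6856−26.1300)=-0.5731; B=V−Δ·S=29.6859
Node (0,0) S=26.0000: V=(p*·9.7174+(1−p*)·20.8084)/1.05=14.4466; Δ=(9.7174−20.8084)/(34.8400−19.5000)=-0.7230; B=V−Δ·S=33.2449
Check: Δ(0,0)·S0 + B(0,0) = 14.4466 = V0.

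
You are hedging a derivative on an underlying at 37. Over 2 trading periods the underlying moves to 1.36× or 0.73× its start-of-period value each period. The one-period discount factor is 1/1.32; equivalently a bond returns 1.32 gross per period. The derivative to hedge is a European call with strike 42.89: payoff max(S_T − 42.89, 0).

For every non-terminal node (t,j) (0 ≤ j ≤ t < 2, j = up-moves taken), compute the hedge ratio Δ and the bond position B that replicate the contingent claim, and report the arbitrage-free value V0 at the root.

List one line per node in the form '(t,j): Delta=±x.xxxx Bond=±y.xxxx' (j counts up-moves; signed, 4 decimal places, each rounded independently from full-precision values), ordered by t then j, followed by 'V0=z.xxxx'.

No-arbitrage ⇒ martingale measure with p* = (R−d)/(u−d) = 0.9365.
Terminal values V(2,·): V(2,0)=0.0000, V(2,1)=0.0000, V(2,2)=25.5452
Node (1,0) S=27.0100: V=(p*·0.0000+(1−p*)·0.0000)/1.32=0.0000; Δ=(0.0000−0.0000)/(36.7336−19.7173)=0.0000; B=V−Δ·S=0.0000
Node (1,1) S=50.3200: V=(p*·25.5452+(1−p*)·0.0000)/1.32=18.1237; Δ=(25.5452−0.0000)/(68.4352−36.7336)=0.8058; B=V−Δ·S=-22.4242
Node (0,0) S=37.0000: V=(p*·18.1237+(1−p*)·0.0000)/1.32=12.8583; Δ=(18.1237−0.0000)/(50.3200−27.0100)=0.7775; B=V−Δ·S=-15.9095
The time-0 hedge costs 12.8583, which is the no-arbitrage price.

(0,0): Delta=0.7775 Bond=-15.9095
(1,0): Delta=0.0000 Bond=0.0000
(1,1): Delta=0.8058 Bond=-22.4242
V0=12.8583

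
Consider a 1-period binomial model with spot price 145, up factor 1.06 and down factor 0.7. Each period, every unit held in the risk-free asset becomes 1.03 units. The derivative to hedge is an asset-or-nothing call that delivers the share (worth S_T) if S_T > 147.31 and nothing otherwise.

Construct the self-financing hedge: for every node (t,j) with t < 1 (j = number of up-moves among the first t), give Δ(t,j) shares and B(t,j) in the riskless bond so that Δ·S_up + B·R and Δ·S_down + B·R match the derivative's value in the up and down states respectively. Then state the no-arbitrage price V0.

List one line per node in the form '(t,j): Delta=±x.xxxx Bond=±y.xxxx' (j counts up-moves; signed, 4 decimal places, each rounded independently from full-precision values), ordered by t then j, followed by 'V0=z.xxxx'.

(0,0): Delta=2.9444 Bond=-290.1564
V0=136.7880

Risk-neutral probability p* = (R−d)/(u−d) = (1.03−0.7)/(1.06−0.7) = 0.9167.
Terminal values V(1,·): V(1,0)=0.0000, V(1,1)=153.7000
(0,0): S=145.0000. Δ = (V_up−V_dn)/(S_up−S_dn) = (153.7000−0.0000)/(153.7000−101.5000) = 2.9444. V = [p*·153.7000 + (1−p*)·0.0000]/1.03 = 136.7880. B = V − Δ·S = -290.1564.
Each (Δ,B) replicates both successor values, so the strategy is self-financing and V0 is arbitrage-free.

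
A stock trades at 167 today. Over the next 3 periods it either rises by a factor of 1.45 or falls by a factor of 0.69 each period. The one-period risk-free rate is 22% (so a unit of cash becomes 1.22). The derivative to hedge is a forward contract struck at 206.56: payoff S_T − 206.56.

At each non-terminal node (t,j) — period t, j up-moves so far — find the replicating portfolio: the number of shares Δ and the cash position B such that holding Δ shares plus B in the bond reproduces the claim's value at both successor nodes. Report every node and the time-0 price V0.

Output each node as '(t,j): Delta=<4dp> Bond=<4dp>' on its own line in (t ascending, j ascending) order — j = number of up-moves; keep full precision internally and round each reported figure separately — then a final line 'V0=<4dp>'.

(0,0): Delta=1.0000 Bond=-113.7540
(1,0): Delta=1.0000 Bond=-138.7799
(1,1): Delta=1.0000 Bond=-138.7799
(2,0): Delta=1.0000 Bond=-169.3115
(2,1): Delta=1.0000 Bond=-169.3115
(2,2): Delta=1.0000 Bond=-169.3115
V0=53.2460

No-arbitrage ⇒ martingale measure with p* = (R−d)/(u−d) = 0.6974.
Payoff layer (t=3): V(3,0)=-151.6990, V(3,1)=-91.2724, V(3,2)=35.7111, V(3,3)=302.5604
  t=2,j=0: stock 79.5087 → up 115.2876 (V=-91.2724), down 54.8610 (V=-151.6990). Price -89.8028; hedge Δ=1.0000, bond B=-169.3115.
  t=2,j=1: stock 167.0835 → up 242.2711 (V=35.7111), down 115.2876 (V=-91.2724). Price -2.2280; hedge Δ=1.0000, bond B=-169.3115.
  t=2,j=2: stock 351.1175 → up 509.1204 (V=302.5604), down 242.2711 (V=35.7111). Price 181.8060; hedge Δ=1.0000, bond B=-169.3115.
  t=1,j=0: stock 115.2300 → up 167.0835 (V=-2.2280), down 79.5087 (V=-89.8028). Price -23.5499; hedge Δ=1.0000, bond B=-138.7799.
  t=1,j=1: stock 242.1500 → up 351.1175 (V=181.8060), down 167.0835 (V=-2.2280). Price 103.3701; hedge Δ=1.0000, bond B=-138.7799.
  t=0,j=0: stock 167.0000 → up 242.1500 (V=103.3701), down 115.2300 (V=-23.5499). Price 53.2460; hedge Δ=1.0000, bond B=-113.7540.
Self-financing check: at every node Δ·S+B equals the discounted successor values.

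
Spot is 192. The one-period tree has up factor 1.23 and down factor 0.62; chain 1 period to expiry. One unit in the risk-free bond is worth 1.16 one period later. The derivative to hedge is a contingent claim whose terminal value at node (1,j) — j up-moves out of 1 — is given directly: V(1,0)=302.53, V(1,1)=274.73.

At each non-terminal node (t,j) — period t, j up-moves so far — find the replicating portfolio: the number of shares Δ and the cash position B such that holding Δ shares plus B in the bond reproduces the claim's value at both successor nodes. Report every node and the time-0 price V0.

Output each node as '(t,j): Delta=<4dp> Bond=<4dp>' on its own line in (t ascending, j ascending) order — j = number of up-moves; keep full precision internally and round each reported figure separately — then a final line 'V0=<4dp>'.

(0,0): Delta=-0.2374 Bond=285.1601
V0=239.5863

No-arbitrage ⇒ martingale measure with p* = (R−d)/(u−d) = 0.8852.
Terminal payoffs: V(1,0)=302.5300, V(1,1)=274.7300
(0,0): S=192.0000. Δ = (V_up−V_dn)/(S_up−S_dn) = (274.7300−302.5300)/(236.1600−119.0400) = -0.2374. V = [p*·274.7300 + (1−p*)·302.5300]/1.16 = 239.5863. B = V − Δ·S = 285.1601.
Self-financing check: at every node Δ·S+B equals the discounted successor values.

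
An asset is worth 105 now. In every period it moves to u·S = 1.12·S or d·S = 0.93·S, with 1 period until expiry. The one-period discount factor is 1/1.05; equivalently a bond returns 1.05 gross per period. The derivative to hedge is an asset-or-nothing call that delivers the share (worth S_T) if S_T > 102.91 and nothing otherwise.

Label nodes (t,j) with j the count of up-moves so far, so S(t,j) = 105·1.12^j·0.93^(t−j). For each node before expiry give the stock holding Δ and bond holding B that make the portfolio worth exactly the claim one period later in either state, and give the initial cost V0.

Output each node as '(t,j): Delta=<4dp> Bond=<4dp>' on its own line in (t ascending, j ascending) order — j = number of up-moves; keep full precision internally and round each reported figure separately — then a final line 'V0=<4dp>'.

(0,0): Delta=5.8947 Bond=-548.2105
V0=70.7368

No-arbitrage ⇒ martingale measure with p* = (R−d)/(u−d) = 0.6316.
At expiry t=1: V(1,0)=0.0000, V(1,1)=117.6000
(0,0): S=105.0000. Δ = (V_up−V_dn)/(S_up−S_dn) = (117.6000−0.0000)/(117.6000−97.6500) = 5.8947. V = [p*·117.6000 + (1−p*)·0.0000]/1.05 = 70.7368. B = V − Δ·S = -548.2105.
The time-0 hedge costs 70.7368, which is the no-arbitrage price.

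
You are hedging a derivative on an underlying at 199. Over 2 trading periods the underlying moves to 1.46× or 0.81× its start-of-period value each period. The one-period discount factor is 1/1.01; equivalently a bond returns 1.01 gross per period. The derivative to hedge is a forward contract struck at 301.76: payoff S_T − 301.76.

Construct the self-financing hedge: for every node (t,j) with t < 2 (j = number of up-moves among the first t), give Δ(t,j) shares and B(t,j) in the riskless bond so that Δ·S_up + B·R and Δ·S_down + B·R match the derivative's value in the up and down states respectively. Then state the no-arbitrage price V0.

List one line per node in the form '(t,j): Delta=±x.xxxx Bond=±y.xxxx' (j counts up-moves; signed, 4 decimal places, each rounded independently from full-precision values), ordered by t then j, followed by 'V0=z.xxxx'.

(0,0): Delta=1.0000 Bond=-295.8141
(1,0): Delta=1.0000 Bond=-298.7723
(1,1): Delta=1.0000 Bond=-298.7723
V0=-96.8141

Since d<R<u, set p* = (R−d)/(u−d) = 0.3077; price each node as the discounted p*-expectation of its children.
At expiry t=2: V(2,0)=-171.1961, V(2,1)=-66.4226, V(2,2)=122.4284
Node (1,0) S=161.1900: V=(p*·-66.4226+(1−p*)·-171.1961)/1.01=-137.5823; Δ=(-66.4226−-171.1961)/(235.3374−130.5639)=1.0000; B=V−Δ·S=-298.7723
Node (1,1) S=290.5400: V=(p*·122.4284+(1−p*)·-66.4226)/1.01=-8.2323; Δ=(122.4284−-66.4226)/(424.1884−235.3374)=1.0000; B=V−Δ·S=-298.7723
Node (0,0) S=199.0000: V=(p*·-8.2323+(1−p*)·-137.5823)/1.01=-96.8141; Δ=(-8.2323−-137.5823)/(290.5400−161.1900)=1.0000; B=V−Δ·S=-295.8141
Check: Δ(0,0)·S0 + B(0,0) = -96.8141 = V0.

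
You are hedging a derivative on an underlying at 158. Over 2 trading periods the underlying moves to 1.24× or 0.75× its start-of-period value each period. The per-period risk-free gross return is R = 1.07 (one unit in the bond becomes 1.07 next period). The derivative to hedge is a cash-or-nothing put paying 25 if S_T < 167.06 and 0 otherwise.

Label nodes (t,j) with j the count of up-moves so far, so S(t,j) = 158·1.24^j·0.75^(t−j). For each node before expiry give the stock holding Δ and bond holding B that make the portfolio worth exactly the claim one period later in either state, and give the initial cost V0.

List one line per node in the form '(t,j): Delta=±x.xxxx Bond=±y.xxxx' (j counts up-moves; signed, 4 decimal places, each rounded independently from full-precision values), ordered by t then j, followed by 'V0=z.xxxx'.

Since d<R<u, set p* = (R−d)/(u−d) = 0.6531; price each node as the discounted p*-expectation of its children.
At expiry t=2: V(2,0)=25.0000, V(2,1)=25.0000, V(2,2)=0.0000
  t=1,j=0: stock 118.5000 → up 146.9400 (V=25.0000), down 88.8750 (V=25.0000). Price 23.3645; hedge Δ=0.0000, bond B=23.3645.
  t=1,j=1: stock 195.9200 → up 242.9408 (V=0.0000), down 146.9400 (V=25.0000). Price 8.1060; hedge Δ=-0.2604, bond B=59.1265.
  t=0,j=0: stock 158.0000 → up 195.9200 (V=8.1060), down 118.5000 (V=23.3645). Price 12.5232; hedge Δ=-0.1971, bond B=43.6628.
Root portfolio cost Δ·158+B reproduces V0=12.5232.

(0,0): Delta=-0.1971 Bond=43.6628
(1,0): Delta=0.0000 Bond=23.3645
(1,1): Delta=-0.2604 Bond=59.1265
V0=12.5232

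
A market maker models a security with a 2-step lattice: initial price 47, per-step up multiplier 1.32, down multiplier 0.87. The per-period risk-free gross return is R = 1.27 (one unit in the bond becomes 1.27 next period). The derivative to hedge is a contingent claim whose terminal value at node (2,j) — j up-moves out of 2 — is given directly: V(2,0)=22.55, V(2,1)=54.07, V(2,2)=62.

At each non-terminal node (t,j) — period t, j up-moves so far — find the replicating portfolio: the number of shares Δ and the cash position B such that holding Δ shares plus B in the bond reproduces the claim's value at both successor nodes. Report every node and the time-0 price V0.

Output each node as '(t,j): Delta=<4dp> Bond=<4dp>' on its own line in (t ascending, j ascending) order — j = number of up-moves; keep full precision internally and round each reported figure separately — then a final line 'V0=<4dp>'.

Since d<R<u, set p* = (R−d)/(u−d) = 0.8889; price each node as the discounted p*-expectation of its children.
Terminal payoffs: V(2,0)=22.5500, V(2,1)=54.0700, V(2,2)=62.0000
  t=1,j=0: stock 40.8900 → up 53.9748 (V=54.0700), down 35.5743 (V=22.5500). Price 39.8171; hedge Δ=1.7130, bond B=-30.2273.
  t=1,j=1: stock 62.0400 → up 81.8928 (V=62.0000), down 53.9748 (V=54.0700). Price 48.1251; hedge Δ=0.2840, bond B=30.5029.
  t=0,j=0: stock 47.0000 → up 62.0400 (V=48.1251), down 40.8900 (V=39.8171). Price 37.1669; hedge Δ=0.3928, bond B=18.7048.
Each (Δ,B) replicates both successor values, so the strategy is self-financing and V0 is arbitrage-free.

(0,0): Delta=0.3928 Bond=18.7048
(1,0): Delta=1.7130 Bond=-30.2273
(1,1): Delta=0.2840 Bond=30.5029
V0=37.1669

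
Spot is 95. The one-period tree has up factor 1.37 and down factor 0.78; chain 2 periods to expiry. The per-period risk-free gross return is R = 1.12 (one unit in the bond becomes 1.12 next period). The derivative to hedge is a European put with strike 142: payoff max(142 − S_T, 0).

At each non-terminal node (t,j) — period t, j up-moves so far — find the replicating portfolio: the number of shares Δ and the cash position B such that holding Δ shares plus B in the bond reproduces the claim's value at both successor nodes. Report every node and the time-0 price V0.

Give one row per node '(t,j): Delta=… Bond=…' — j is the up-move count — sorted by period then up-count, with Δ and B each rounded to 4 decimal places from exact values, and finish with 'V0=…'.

Under the risk-neutral measure, an up-move has probability p* = (R−d)/(u−d) = 0.5763 and values discount at R = 1.12.
Payoff layer (t=2): V(2,0)=84.2020, V(2,1)=40.4830, V(2,2)=0.0000
  t=1,j=0: stock 74.1000 → up 101.5170 (V=40.4830), down 57.7980 (V=84.2020). Price 52.6857; hedge Δ=-1.0000, bond B=126.7857.
  t=1,j=1: stock 130.1500 → up 178.3055 (V=0.0000), down 101.5170 (V=40.4830). Price 15.3159; hedge Δ=-0.5272, bond B=83.9312.
  t=0,j=0: stock 95.0000 → up 130.1500 (V=15.3159), down 74.1000 (V=52.6857). Price 27.8130; hedge Δ=-0.6667, bond B=91.1517.
The time-0 hedge costs 27.8130, which is the no-arbitrage price.

(0,0): Delta=-0.6667 Bond=91.1517
(1,0): Delta=-1.0000 Bond=126.7857
(1,1): Delta=-0.5272 Bond=83.9312
V0=27.8130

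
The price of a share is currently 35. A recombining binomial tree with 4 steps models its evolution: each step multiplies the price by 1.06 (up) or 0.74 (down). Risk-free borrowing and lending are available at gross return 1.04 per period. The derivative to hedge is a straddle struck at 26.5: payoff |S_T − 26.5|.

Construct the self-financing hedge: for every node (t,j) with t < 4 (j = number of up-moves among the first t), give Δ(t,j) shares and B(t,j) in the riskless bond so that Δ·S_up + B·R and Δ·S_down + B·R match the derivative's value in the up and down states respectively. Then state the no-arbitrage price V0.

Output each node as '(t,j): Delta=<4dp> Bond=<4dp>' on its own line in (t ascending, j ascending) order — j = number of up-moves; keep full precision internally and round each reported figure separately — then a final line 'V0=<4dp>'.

Under the risk-neutral measure, an up-move has probability p* = (R−d)/(u−d) = 0.9375 and values discount at R = 1.04.
Terminal values V(4,·): V(4,0)=16.0047, V(4,1)=11.4662, V(4,2)=4.9651, V(4,3)=4.3473, V(4,4)=17.6867
Node (3,0) S=14.1828: V=(p*·11.4662+(1−p*)·16.0047)/1.04=11.2979; Δ=(11.4662−16.0047)/(15.0338−10.4953)=-1.0000; B=V−Δ·S=25.4808
Node (3,1) S=20.3160: V=(p*·4.9651+(1−p*)·11.4662)/1.04=5.1648; Δ=(4.9651−11.4662)/(21.5349−15.0338)=-1.0000; B=V−Δ·S=25.4808
Node (3,2) S=29.1012: V=(p*·4.3473+(1−p*)·4.9651)/1.04=4.2172; Δ=(4.3473−4.9651)/(30.8473−21.5349)=-0.0663; B=V−Δ·S=6.1478
Node (3,3) S=41.6856: V=(p*·17.6867+(1−p*)·4.3473)/1.04=16.2048; Δ=(17.6867−4.3473)/(44.1867−30.8473)=1.0000; B=V−Δ·S=-25.4808
Node (2,0) S=19.1660: V=(p*·5.1648+(1−p*)·11.2979)/1.04=5.3347; Δ=(5.1648−11.2979)/(20.3160−14.1828)=-1.0000; B=V−Δ·S=24.5007
Node (2,1) S=27.4540: V=(p*·4.2172+(1−p*)·5.1648)/1.04=4.1120; Δ=(4.2172−5.1648)/(29.1012−20.3160)=-0.1079; B=V−Δ·S=7.0731
Node (2,2) S=39.3260: V=(p*·16.2048+(1−p*)·4.2172)/1.04=14.8611; Δ=(16.2048−4.2172)/(41.6856−29.1012)=0.9526; B=V−Δ·S=-22.6000
Node (1,0) S=25.9000: V=(p*·4.1120+(1−p*)·5.3347)/1.04=4.0273; Δ=(4.1120−5.3347)/(27.4540−19.1660)=-0.1475; B=V−Δ·S=7.8484
Node (1,1) S=37.1000: V=(p*·14.8611+(1−p*)·4.1120)/1.04=13.6436; Δ=(14.8611−4.1120)/(39.3260−27.4540)=0.9054; B=V−Δ·S=-19.9475
Node (0,0) S=35.0000: V=(p*·13.6436+(1−p*)·4.0273)/1.04=12.5409; Δ=(13.6436−4.0273)/(37.1000−25.9000)=0.8586; B=V−Δ·S=-17.5099
Root portfolio cost Δ·35+B reproduces V0=12.5409.

(0,0): Delta=0.8586 Bond=-17.5099
(1,0): Delta=-0.1475 Bond=7.8484
(1,1): Delta=0.9054 Bond=-19.9475
(2,0): Delta=-1.0000 Bond=24.5007
(2,1): Delta=-0.1079 Bond=7.0731
(2,2): Delta=0.9526 Bond=-22.6000
(3,0): Delta=-1.0000 Bond=25.4808
(3,1): Delta=-1.0000 Bond=25.4808
(3,2): Delta=-0.0663 Bond=6.1478
(3,3): Delta=1.0000 Bond=-25.4808
V0=12.5409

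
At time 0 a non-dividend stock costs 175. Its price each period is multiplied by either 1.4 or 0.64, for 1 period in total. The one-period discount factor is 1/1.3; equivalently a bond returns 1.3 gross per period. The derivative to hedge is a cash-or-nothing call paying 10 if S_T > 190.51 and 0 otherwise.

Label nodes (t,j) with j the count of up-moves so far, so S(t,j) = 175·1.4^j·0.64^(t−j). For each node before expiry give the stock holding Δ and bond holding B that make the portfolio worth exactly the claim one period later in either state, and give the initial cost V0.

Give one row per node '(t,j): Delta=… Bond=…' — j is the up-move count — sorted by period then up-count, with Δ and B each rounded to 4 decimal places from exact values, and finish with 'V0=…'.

Since d<R<u, set p* = (R−d)/(u−d) = 0.8684; price each node as the discounted p*-expectation of its children.
Payoff layer (t=1): V(1,0)=0.0000, V(1,1)=10.0000
(0,0): S=175.0000. Δ = (V_up−V_dn)/(S_up−S_dn) = (10.0000−0.0000)/(245.0000−112.0000) = 0.0752. V = [p*·10.0000 + (1−p*)·0.0000]/1.3 = 6.6802. B = V − Δ·S = -6.4777.
Check: Δ(0,0)·S0 + B(0,0) = 6.6802 = V0.

(0,0): Delta=0.0752 Bond=-6.4777
V0=6.6802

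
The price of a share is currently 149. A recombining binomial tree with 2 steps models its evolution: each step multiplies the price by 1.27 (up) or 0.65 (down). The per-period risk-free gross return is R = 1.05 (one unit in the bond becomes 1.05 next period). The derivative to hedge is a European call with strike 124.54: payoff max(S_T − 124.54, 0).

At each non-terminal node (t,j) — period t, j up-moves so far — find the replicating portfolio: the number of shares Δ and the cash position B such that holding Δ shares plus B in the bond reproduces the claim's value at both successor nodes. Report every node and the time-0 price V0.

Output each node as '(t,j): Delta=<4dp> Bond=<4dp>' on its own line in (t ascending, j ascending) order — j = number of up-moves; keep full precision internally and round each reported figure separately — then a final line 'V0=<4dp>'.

(0,0): Delta=0.7701 Bond=-71.0318
(1,0): Delta=0.0000 Bond=0.0000
(1,1): Delta=0.9869 Bond=-115.6042
V0=43.7119

Since d<R<u, set p* = (R−d)/(u−d) = 0.6452; price each node as the discounted p*-expectation of its children.
Payoff layer (t=2): V(2,0)=0.0000, V(2,1)=0.0000, V(2,2)=115.7821
Node (1,0) S=96.8500: V=(p*·0.0000+(1−p*)·0.0000)/1.05=0.0000; Δ=(0.0000−0.0000)/(122.9995−62.9525)=0.0000; B=V−Δ·S=0.0000
Node (1,1) S=189.2300: V=(p*·115.7821+(1−p*)·0.0000)/1.05=71.1411; Δ=(115.7821−0.0000)/(240.3221−122.9995)=0.9869; B=V−Δ·S=-115.6042
Node (0,0) S=149.0000: V=(p*·71.1411+(1−p*)·0.0000)/1.05=43.7119; Δ=(71.1411−0.0000)/(189.2300−96.8500)=0.7701; B=V−Δ·S=-71.0318
The time-0 hedge costs 43.7119, which is the no-arbitrage price.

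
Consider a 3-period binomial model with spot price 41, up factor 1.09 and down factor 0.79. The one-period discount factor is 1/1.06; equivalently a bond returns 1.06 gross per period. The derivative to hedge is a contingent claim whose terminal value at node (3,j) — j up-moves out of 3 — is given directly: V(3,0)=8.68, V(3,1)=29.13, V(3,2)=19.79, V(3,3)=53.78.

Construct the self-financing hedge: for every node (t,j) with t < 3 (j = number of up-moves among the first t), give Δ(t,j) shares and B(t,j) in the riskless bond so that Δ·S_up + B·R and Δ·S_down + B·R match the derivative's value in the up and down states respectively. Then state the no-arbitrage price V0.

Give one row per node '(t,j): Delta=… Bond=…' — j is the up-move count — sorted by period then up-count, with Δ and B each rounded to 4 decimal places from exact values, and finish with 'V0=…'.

(0,0): Delta=1.8853 Bond=-39.6736
(1,0): Delta=-0.6176 Bond=39.0136
(1,1): Delta=2.0868 Bond=-51.0616
(2,0): Delta=2.6640 Bond=-42.6148
(2,1): Delta=-0.8818 Bond=50.6843
(2,2): Delta=2.3259 Bond=-65.7708
V0=37.6232

The replicating-portfolio and risk-neutral prices coincide; use p* = (1.06−0.79)/(1.09−0.79) = 0.9000 for the latter.
Terminal values V(3,·): V(3,0)=8.6800, V(3,1)=29.1300, V(3,2)=19.7900, V(3,3)=53.7800
(2,0): S=25.5881. Δ = (V_up−V_dn)/(S_up−S_dn) = (29.1300−8.6800)/(27.8910−20.2146) = 2.6640. V = [p*·29.1300 + (1−p*)·8.6800]/1.06 = 25.5519. B = V − Δ·S = -42.6148.
(2,1): S=35.3051. Δ = (V_up−V_dn)/(S_up−S_dn) = (19.7900−29.1300)/(38.4826−27.8910) = -0.8818. V = [p*·19.7900 + (1−p*)·29.1300]/1.06 = 19.5509. B = V − Δ·S = 50.6843.
(2,2): S=48.7121. Δ = (V_up−V_dn)/(S_up−S_dn) = (53.7800−19.7900)/(53.0962−38.4826) = 2.3259. V = [p*·53.7800 + (1−p*)·19.7900]/1.06 = 47.5292. B = V − Δ·S = -65.7708.
(1,0): S=32.3900. Δ = (V_up−V_dn)/(S_up−S_dn) = (19.5509−25.5519)/(35.3051−25.5881) = -0.6176. V = [p*·19.5509 + (1−p*)·25.5519]/1.06 = 19.0104. B = V − Δ·S = 39.0136.
(1,1): S=44.6900. Δ = (V_up−V_dn)/(S_up−S_dn) = (47.5292−19.5509)/(48.7121−35.3051) = 2.0868. V = [p*·47.5292 + (1−p*)·19.5509]/1.06 = 42.1994. B = V − Δ·S = -51.0616.
(0,0): S=41.0000. Δ = (V_up−V_dn)/(S_up−S_dn) = (42.1994−19.0104)/(44.6900−32.3900) = 1.8853. V = [p*·42.1994 + (1−p*)·19.0104]/1.06 = 37.6232. B = V − Δ·S = -39.6736.
Each (Δ,B) replicates both successor values, so the strategy is self-financing and V0 is arbitrage-free.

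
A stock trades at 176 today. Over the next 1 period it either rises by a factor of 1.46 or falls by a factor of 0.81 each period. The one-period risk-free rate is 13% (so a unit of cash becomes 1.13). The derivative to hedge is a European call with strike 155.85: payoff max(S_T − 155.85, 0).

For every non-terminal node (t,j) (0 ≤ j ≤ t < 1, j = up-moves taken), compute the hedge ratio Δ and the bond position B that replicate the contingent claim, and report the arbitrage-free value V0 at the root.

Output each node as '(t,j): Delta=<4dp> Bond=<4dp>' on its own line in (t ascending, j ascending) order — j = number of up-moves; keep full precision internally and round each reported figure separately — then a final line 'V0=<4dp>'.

Risk-neutral probability p* = (R−d)/(u−d) = (1.13−0.81)/(1.46−0.81) = 0.4923.
Terminal values V(1,·): V(1,0)=0.0000, V(1,1)=101.1100
Node (0,0) S=176.0000: V=(p*·101.1100+(1−p*)·0.0000)/1.13=44.0506; Δ=(101.1100−0.0000)/(256.9600−142.5600)=0.8838; B=V−Δ·S=-111.5032
Self-financing check: at every node Δ·S+B equals the discounted successor values.

(0,0): Delta=0.8838 Bond=-111.5032
V0=44.0506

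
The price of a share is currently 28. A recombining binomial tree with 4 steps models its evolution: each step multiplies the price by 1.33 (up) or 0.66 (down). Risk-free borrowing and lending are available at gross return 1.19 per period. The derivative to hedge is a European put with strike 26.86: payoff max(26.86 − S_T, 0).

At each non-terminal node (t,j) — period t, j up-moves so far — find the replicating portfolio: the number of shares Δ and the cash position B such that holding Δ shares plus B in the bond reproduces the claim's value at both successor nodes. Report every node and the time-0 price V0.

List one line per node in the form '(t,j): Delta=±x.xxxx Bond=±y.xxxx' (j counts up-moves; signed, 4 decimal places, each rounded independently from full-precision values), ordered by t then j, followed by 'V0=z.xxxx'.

No-arbitrage ⇒ martingale measure with p* = (R−d)/(u−d) = 0.7910.
Terminal payoffs: V(4,0)=21.5471, V(4,1)=16.1536, V(4,2)=5.2851, V(4,3)=0.0000, V(4,4)=0.0000
  t=3,j=0: stock 8.0499 → up 10.7064 (V=16.1536), down 5.3129 (V=21.5471). Price 14.5215; hedge Δ=-1.0000, bond B=22.5714.
  t=3,j=1: stock 16.2217 → up 21.5749 (V=5.2851), down 10.7064 (V=16.1536). Price 6.3497; hedge Δ=-1.0000, bond B=22.5714.
  t=3,j=2: stock 32.6893 → up 43.4767 (V=0.0000), down 21.5749 (V=5.2851). Price 0.9280; hedge Δ=-0.2413, bond B=8.8162.
  t=3,j=3: stock 65.8738 → up 87.6122 (V=0.0000), down 43.4767 (V=0.0000). Price 0.0000; hedge Δ=0.0000, bond B=0.0000.
  t=2,j=0: stock 12.1968 → up 16.2217 (V=6.3497), down 8.0499 (V=14.5215). Price 6.7708; hedge Δ=-1.0000, bond B=18.9676.
  t=2,j=1: stock 24.5784 → up 32.6893 (V=0.9280), down 16.2217 (V=6.3497). Price 1.7319; hedge Δ=-0.3292, bond B=9.8239.
  t=2,j=2: stock 49.5292 → up 65.8738 (V=0.0000), down 32.6893 (V=0.9280). Price 0.1630; hedge Δ=-0.0280, bond B=1.5481.
  t=1,j=0: stock 18.4800 → up 24.5784 (V=1.7319), down 12.1968 (V=6.7708). Price 2.3401; hedge Δ=-0.4070, bond B=9.8609.
  t=1,j=1: stock 37.2400 → up 49.5292 (V=0.1630), down 24.5784 (V=1.7319). Price 0.4124; hedge Δ=-0.0629, bond B=2.7541.
  t=0,j=0: stock 28.0000 → up 37.2400 (V=0.4124), down 18.4800 (V=2.3401). Price 0.6851; hedge Δ=-0.1028, bond B=3.5623.
The time-0 hedge costs 0.6851, which is the no-arbitrage price.

(0,0): Delta=-0.1028 Bond=3.5623
(1,0): Delta=-0.4070 Bond=9.8609
(1,1): Delta=-0.0629 Bond=2.7541
(2,0): Delta=-1.0000 Bond=18.9676
(2,1): Delta=-0.3292 Bond=9.8239
(2,2): Delta=-0.0280 Bond=1.5481
(3,0): Delta=-1.0000 Bond=22.5714
(3,1): Delta=-1.0000 Bond=22.5714
(3,2): Delta=-0.2413 Bond=8.8162
(3,3): Delta=0.0000 Bond=0.0000
V0=0.6851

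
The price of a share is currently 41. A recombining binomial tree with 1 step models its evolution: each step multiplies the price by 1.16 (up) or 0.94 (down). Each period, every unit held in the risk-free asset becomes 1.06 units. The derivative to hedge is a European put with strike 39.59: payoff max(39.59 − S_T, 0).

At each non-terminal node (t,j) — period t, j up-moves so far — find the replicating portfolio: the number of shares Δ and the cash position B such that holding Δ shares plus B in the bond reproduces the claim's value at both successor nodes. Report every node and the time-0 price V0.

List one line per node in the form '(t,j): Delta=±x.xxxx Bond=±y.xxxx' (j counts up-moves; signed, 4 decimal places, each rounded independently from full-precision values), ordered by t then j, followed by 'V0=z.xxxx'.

Under the risk-neutral measure, an up-move has probability p* = (R−d)/(u−d) = 0.5455 and values discount at R = 1.06.
Terminal values V(1,·): V(1,0)=1.0500, V(1,1)=0.0000
(0,0): S=41.0000. Δ = (V_up−V_dn)/(S_up−S_dn) = (0.0000−1.0500)/(47.5600−38.5400) = -0.1164. V = [p*·0.0000 + (1−p*)·1.0500]/1.06 = 0.4503. B = V − Δ·S = 5.2230.
The time-0 hedge costs 0.4503, which is the no-arbitrage price.

(0,0): Delta=-0.1164 Bond=5.2230
V0=0.4503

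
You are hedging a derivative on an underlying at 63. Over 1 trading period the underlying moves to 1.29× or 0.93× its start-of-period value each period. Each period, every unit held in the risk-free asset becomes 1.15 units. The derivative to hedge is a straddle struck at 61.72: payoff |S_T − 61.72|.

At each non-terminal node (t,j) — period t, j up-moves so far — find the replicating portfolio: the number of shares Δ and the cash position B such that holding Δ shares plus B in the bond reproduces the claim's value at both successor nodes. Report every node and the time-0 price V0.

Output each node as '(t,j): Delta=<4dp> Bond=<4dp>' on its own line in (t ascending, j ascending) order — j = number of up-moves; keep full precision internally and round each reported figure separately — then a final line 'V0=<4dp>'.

Under the risk-neutral measure, an up-move has probability p* = (R−d)/(u−d) = 0.6111 and values discount at R = 1.15.
Terminal payoffs: V(1,0)=3.1300, V(1,1)=19.5500
(0,0): S=63.0000. Δ = (V_up−V_dn)/(S_up−S_dn) = (19.5500−3.1300)/(81.2700−58.5900) = 0.7240. V = [p*·19.5500 + (1−p*)·3.1300]/1.15 = 11.4473. B = V − Δ·S = -34.1638.
Self-financing check: at every node Δ·S+B equals the discounted successor values.

(0,0): Delta=0.7240 Bond=-34.1638
V0=11.4473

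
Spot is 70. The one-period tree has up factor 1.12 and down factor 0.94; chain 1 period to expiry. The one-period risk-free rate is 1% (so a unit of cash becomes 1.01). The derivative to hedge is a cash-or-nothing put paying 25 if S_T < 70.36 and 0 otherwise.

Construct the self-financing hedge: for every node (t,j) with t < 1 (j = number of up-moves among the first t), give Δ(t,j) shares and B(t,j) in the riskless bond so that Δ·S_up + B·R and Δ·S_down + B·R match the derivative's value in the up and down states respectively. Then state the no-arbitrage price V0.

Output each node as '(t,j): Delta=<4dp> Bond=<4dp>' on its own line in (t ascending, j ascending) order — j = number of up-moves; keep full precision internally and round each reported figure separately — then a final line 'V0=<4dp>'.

(0,0): Delta=-1.9841 Bond=154.0154
V0=15.1265

No-arbitrage ⇒ martingale measure with p* = (R−d)/(u−d) = 0.3889.
At expiry t=1: V(1,0)=25.0000, V(1,1)=0.0000
(0,0): S=70.0000. Δ = (V_up−V_dn)/(S_up−S_dn) = (0.0000−25.0000)/(78.4000−65.8000) = -1.9841. V = [p*·0.0000 + (1−p*)·25.0000]/1.01 = 15.1265. B = V − Δ·S = 154.0154.
Check: Δ(0,0)·S0 + B(0,0) = 15.1265 = V0.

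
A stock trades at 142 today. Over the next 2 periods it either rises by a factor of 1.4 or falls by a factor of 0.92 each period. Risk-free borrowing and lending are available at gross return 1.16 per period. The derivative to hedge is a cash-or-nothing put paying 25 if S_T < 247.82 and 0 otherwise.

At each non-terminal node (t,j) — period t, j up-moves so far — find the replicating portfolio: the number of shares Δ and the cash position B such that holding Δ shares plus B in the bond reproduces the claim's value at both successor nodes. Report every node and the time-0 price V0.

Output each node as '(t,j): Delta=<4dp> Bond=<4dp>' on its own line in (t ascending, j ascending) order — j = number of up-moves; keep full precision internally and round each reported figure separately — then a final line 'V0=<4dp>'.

Under the risk-neutral measure, an up-move has probability p* = (R−d)/(u−d) = 0.5000 and values discount at R = 1.16.
Payoff layer (t=2): V(2,0)=25.0000, V(2,1)=25.0000, V(2,2)=0.0000
  t=1,j=0: stock 130.6400 → up 182.8960 (V=25.0000), down 120.1888 (V=25.0000). Price 21.5517; hedge Δ=0.0000, bond B=21.5517.
  t=1,j=1: stock 198.8000 → up 278.3200 (V=0.0000), down 182.8960 (V=25.0000). Price 10.7759; hedge Δ=-0.2620, bond B=62.8592.
  t=0,j=0: stock 142.0000 → up 198.8000 (V=10.7759), down 130.6400 (V=21.5517). Price 13.9343; hedge Δ=-0.1581, bond B=36.3840.
Check: Δ(0,0)·S0 + B(0,0) = 13.9343 = V0.

(0,0): Delta=-0.1581 Bond=36.3840
(1,0): Delta=0.0000 Bond=21.5517
(1,1): Delta=-0.2620 Bond=62.8592
V0=13.9343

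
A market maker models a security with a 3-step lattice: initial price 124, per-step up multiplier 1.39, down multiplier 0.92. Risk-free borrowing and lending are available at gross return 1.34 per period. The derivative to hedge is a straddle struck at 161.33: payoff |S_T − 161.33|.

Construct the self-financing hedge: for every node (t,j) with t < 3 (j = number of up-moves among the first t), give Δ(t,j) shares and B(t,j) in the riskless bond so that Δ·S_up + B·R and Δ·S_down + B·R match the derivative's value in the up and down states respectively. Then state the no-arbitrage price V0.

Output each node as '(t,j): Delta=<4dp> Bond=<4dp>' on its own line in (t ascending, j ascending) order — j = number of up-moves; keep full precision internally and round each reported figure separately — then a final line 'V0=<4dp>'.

(0,0): Delta=0.9332 Bond=-58.3139
(1,0): Delta=0.4697 Bond=-25.2675
(1,1): Delta=0.9697 Bond=-84.4351
(2,0): Delta=-1.0000 Bond=120.3955
(2,1): Delta=0.5855 Bond=-52.2220
(2,2): Delta=1.0000 Bond=-120.3955
V0=57.4040

No-arbitrage ⇒ martingale measure with p* = (R−d)/(u−d) = 0.8936.
Payoff layer (t=3): V(3,0)=64.7727, V(3,1)=15.4445, V(3,2)=59.0840, V(3,3)=171.6868
(2,0): S=104.9536. Δ = (V_up−V_dn)/(S_up−S_dn) = (15.4445−64.7727)/(145.8855−96.5573) = -1.0000. V = [p*·15.4445 + (1−p*)·64.7727]/1.34 = 15.4419. B = V − Δ·S = 120.3955.
(2,1): S=158.5712. Δ = (V_up−V_dn)/(S_up−S_dn) = (59.0840−15.4445)/(220.4140−145.8855) = 0.5855. V = [p*·59.0840 + (1−p*)·15.4445]/1.34 = 40.6280. B = V − Δ·S = -52.2220.
(2,2): S=239.5804. Δ = (V_up−V_dn)/(S_up−S_dn) = (171.6868−59.0840)/(333.0168−220.4140) = 1.0000. V = [p*·171.6868 + (1−p*)·59.0840]/1.34 = 119.1849. B = V − Δ·S = -120.3955.
(1,0): S=114.0800. Δ = (V_up−V_dn)/(S_up−S_dn) = (40.6280−15.4419)/(158.5712−104.9536) = 0.4697. V = [p*·40.6280 + (1−p*)·15.4419]/1.34 = 28.3198. B = V − Δ·S = -25.2675.
(1,1): S=172.3600. Δ = (V_up−V_dn)/(S_up−S_dn) = (119.1849−40.6280)/(239.5804−158.5712) = 0.9697. V = [p*·119.1849 + (1−p*)·40.6280]/1.34 = 82.7073. B = V − Δ·S = -84.4351.
(0,0): S=124.0000. Δ = (V_up−V_dn)/(S_up−S_dn) = (82.7073−28.3198)/(172.3600−114.0800) = 0.9332. V = [p*·82.7073 + (1−p*)·28.3198]/1.34 = 57.4040. B = V − Δ·S = -58.3139.
Root portfolio cost Δ·124+B reproduces V0=57.4040.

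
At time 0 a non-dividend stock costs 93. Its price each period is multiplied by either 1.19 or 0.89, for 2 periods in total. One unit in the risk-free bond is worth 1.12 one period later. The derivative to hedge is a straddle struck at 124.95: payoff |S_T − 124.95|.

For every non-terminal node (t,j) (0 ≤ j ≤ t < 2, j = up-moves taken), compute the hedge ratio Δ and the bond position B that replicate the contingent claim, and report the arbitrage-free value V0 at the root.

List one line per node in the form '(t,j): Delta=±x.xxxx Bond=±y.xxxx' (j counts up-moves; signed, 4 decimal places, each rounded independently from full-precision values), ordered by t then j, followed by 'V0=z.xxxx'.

The replicating-portfolio and risk-neutral prices coincide; use p* = (1.12−0.89)/(1.19−0.89) = 0.7667 for the latter.
At expiry t=2: V(2,0)=51.2847, V(2,1)=26.4537, V(2,2)=6.7473
(1,0): S=82.7700. Δ = (V_up−V_dn)/(S_up−S_dn) = (26.4537−51.2847)/(98.4963−73.6653) = -1.0000. V = [p*·26.4537 + (1−p*)·51.2847]/1.12 = 28.7925. B = V − Δ·S = 111.5625.
(1,1): S=110.6700. Δ = (V_up−V_dn)/(S_up−S_dn) = (6.7473−26.4537)/(131.6973−98.4963) = -0.5935. V = [p*·6.7473 + (1−p*)·26.4537]/1.12 = 10.1299. B = V − Δ·S = 75.8179.
(0,0): S=93.0000. Δ = (V_up−V_dn)/(S_up−S_dn) = (10.1299−28.7925)/(110.6700−82.7700) = -0.6689. V = [p*·10.1299 + (1−p*)·28.7925]/1.12 = 12.9326. B = V − Δ·S = 75.1413.
Root portfolio cost Δ·93+B reproduces V0=12.9326.

(0,0): Delta=-0.6689 Bond=75.1413
(1,0): Delta=-1.0000 Bond=111.5625
(1,1): Delta=-0.5935 Bond=75.8179
V0=12.9326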